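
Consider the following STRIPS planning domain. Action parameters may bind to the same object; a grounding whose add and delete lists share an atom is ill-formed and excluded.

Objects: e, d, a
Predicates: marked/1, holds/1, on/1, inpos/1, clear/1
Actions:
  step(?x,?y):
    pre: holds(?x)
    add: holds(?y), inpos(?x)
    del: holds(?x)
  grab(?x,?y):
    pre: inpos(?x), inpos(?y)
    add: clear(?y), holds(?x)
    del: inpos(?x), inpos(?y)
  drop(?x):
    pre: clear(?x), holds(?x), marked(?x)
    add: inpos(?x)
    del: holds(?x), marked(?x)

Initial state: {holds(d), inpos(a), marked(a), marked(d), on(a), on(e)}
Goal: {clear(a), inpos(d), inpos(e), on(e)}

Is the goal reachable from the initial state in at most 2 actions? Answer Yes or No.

1. step(d,e)  →  {holds(e), inpos(a), inpos(d), marked(a), marked(d), on(a), on(e)}
2. step(e,d)  →  {holds(d), inpos(a), inpos(d), inpos(e), marked(a), marked(d), on(a), on(e)}
3. grab(a,a)  →  {clear(a), holds(a), holds(d), inpos(d), inpos(e), marked(a), marked(d), on(a), on(e)}
optimal plan length = 3; 3 > 2

No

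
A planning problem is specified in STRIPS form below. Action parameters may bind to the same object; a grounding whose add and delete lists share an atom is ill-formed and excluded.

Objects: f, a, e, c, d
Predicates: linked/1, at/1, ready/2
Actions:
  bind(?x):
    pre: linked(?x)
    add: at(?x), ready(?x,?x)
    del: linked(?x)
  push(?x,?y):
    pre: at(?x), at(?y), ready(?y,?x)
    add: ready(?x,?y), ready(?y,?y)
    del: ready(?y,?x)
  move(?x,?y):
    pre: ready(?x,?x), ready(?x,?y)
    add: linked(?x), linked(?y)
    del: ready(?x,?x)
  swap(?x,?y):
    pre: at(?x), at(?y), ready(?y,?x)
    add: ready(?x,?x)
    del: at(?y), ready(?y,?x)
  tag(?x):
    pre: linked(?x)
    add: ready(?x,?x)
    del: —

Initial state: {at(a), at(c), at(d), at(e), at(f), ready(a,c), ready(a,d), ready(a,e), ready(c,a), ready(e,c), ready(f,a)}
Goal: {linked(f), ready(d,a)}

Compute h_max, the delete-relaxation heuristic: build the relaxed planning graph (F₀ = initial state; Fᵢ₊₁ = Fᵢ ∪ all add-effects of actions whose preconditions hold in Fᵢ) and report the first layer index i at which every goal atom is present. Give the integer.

F0 = init (11 atoms)
F1 = F0 ∪ {ready(a,a), ready(a,f), ready(c,c), ready(c,e), ready(d,a), ready(d,d), ready(e,a), ready(e,e), ready(f,f)}  (20 atoms)
F2 = F1 ∪ {linked(a), linked(c), linked(d), linked(e), linked(f)}  (25 atoms)
goal ⊆ F2  ⇒  h_max = 2

2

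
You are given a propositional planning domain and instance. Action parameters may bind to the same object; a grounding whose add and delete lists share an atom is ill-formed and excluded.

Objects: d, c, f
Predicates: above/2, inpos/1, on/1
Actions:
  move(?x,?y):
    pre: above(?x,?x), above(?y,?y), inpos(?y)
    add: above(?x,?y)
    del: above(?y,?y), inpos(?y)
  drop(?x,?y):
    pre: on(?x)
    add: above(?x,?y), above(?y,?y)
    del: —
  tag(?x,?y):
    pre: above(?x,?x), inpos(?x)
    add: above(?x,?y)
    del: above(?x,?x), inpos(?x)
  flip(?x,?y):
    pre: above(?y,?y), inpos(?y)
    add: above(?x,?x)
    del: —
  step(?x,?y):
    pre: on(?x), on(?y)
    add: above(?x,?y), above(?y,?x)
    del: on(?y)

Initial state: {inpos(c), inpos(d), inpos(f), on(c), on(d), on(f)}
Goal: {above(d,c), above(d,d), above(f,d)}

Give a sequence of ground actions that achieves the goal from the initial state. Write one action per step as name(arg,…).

1. drop(d,c)  →  {above(c,c), above(d,c), inpos(c), inpos(d), inpos(f), on(c), on(d), on(f)}
2. drop(f,d)  →  {above(c,c), above(d,c), above(d,d), above(f,d), inpos(c), inpos(d), inpos(f), on(c), on(d), on(f)}

drop(d,c); drop(f,d)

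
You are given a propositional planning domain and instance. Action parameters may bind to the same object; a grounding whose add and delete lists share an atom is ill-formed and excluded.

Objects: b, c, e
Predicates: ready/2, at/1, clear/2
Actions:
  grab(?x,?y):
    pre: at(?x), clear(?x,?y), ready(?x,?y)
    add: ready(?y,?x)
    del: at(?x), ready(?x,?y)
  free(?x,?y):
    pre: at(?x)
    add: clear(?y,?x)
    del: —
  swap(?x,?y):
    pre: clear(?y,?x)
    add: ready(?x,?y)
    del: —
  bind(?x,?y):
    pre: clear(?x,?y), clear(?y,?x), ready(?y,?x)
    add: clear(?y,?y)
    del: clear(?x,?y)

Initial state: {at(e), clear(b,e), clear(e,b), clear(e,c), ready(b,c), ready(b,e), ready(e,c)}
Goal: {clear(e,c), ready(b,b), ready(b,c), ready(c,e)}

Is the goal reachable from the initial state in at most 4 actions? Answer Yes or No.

1. grab(e,c)  →  {clear(b,e), clear(e,b), clear(e,c), ready(b,c), ready(b,e), ready(c,e)}
2. bind(e,b)  →  {clear(b,b), clear(b,e), clear(e,c), ready(b,c), ready(b,e), ready(c,e)}
3. swap(b,b)  →  {clear(b,b), clear(b,e), clear(e,c), ready(b,b), ready(b,c), ready(b,e), ready(c,e)}
optimal plan length = 3; 3 ≤ 4

Yes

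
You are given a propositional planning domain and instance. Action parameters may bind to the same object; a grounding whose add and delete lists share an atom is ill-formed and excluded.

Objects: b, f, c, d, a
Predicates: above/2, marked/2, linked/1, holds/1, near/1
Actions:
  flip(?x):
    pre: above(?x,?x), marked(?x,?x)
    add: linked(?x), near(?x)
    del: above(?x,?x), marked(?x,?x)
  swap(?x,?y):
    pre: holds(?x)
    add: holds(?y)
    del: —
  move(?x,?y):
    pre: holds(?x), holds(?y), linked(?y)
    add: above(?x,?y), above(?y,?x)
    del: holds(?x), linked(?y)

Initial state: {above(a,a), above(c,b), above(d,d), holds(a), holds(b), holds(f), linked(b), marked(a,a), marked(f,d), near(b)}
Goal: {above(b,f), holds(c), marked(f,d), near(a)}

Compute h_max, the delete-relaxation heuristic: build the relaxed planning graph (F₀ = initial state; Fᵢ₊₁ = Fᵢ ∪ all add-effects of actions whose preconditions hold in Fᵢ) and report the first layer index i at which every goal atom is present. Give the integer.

1

F0 = init (10 atoms)
F1 = F0 ∪ {above(a,b), above(b,a), above(b,b), above(b,f), above(f,b), holds(c), holds(d), linked(a), near(a)}  (19 atoms)
goal ⊆ F1  ⇒  h_max = 1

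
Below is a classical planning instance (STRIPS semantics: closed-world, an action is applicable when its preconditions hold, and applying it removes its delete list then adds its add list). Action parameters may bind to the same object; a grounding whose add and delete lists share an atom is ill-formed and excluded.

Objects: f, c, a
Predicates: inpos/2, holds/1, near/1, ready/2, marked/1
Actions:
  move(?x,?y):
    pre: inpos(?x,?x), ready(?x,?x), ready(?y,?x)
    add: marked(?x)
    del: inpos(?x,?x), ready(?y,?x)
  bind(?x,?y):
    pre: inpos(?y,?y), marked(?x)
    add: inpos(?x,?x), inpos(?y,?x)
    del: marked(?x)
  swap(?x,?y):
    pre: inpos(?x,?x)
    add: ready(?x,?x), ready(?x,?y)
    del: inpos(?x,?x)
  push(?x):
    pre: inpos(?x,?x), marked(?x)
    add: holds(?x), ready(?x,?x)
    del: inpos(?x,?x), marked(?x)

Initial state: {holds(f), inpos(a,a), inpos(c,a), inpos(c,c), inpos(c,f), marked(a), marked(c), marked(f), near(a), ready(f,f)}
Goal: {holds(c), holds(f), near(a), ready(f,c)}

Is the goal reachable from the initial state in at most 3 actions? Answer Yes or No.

Yes

1. bind(f,c)  →  {holds(f), inpos(a,a), inpos(c,a), inpos(c,c), inpos(c,f), inpos(f,f), marked(a), marked(c), near(a), ready(f,f)}
2. swap(f,c)  →  {holds(f), inpos(a,a), inpos(c,a), inpos(c,c), inpos(c,f), marked(a), marked(c), near(a), ready(f,c), ready(f,f)}
3. push(c)  →  {holds(c), holds(f), inpos(a,a), inpos(c,a), inpos(c,f), marked(a), near(a), ready(c,c), ready(f,c), ready(f,f)}
optimal plan length = 3; 3 ≤ 3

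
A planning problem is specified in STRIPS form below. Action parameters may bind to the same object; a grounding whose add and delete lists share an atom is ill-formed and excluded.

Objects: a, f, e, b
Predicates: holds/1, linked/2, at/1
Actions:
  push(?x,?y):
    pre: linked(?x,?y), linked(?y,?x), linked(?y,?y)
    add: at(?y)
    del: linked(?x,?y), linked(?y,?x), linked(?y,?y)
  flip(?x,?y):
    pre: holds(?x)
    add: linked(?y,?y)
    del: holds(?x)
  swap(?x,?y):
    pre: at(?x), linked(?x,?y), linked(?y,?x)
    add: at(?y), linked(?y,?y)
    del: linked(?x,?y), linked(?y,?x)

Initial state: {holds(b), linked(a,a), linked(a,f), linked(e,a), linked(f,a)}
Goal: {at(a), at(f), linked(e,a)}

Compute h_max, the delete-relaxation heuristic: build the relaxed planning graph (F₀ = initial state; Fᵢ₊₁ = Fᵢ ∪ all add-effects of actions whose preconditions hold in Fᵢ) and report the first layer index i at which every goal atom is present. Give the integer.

F0 = init (5 atoms)
F1 = F0 ∪ {at(a), linked(b,b), linked(e,e), linked(f,f)}  (9 atoms)
F2 = F1 ∪ {at(b), at(e), at(f)}  (12 atoms)
goal ⊆ F2  ⇒  h_max = 2

2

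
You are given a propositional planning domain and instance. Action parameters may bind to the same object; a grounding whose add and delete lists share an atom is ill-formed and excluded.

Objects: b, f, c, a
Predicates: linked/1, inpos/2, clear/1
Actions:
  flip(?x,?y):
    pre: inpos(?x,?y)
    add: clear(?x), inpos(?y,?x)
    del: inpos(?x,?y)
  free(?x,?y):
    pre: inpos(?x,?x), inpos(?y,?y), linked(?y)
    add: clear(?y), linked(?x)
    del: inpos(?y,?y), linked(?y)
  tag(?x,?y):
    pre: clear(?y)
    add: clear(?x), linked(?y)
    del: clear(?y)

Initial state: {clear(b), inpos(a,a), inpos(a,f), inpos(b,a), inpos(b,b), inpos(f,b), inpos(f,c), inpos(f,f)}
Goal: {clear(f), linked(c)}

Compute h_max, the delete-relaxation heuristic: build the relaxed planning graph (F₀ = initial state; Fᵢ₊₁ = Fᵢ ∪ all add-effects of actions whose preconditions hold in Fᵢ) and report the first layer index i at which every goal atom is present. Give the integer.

2

F0 = init (8 atoms)
F1 = F0 ∪ {clear(a), clear(c), clear(f), inpos(a,b), inpos(b,f), inpos(c,f), inpos(f,a), linked(b)}  (16 atoms)
F2 = F1 ∪ {linked(a), linked(c), linked(f)}  (19 atoms)
goal ⊆ F2  ⇒  h_max = 2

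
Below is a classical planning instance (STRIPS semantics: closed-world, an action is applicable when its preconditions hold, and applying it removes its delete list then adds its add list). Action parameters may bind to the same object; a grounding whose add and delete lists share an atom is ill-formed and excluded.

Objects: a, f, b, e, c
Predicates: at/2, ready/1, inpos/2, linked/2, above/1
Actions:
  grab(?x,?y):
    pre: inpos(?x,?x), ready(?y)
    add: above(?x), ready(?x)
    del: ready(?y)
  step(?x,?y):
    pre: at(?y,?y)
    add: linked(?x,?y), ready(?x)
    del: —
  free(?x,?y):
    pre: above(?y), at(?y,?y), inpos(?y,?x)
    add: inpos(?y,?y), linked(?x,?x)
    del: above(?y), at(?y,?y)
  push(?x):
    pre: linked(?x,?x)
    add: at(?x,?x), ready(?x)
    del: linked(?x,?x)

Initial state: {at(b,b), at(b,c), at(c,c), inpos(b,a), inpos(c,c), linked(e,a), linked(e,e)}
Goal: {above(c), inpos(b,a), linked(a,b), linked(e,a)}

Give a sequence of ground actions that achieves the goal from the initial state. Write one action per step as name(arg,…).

step(a,b); grab(c,a)

1. step(a,b)  →  {at(b,b), at(b,c), at(c,c), inpos(b,a), inpos(c,c), linked(a,b), linked(e,a), linked(e,e), ready(a)}
2. grab(c,a)  →  {above(c), at(b,b), at(b,c), at(c,c), inpos(b,a), inpos(c,c), linked(a,b), linked(e,a), linked(e,e), ready(c)}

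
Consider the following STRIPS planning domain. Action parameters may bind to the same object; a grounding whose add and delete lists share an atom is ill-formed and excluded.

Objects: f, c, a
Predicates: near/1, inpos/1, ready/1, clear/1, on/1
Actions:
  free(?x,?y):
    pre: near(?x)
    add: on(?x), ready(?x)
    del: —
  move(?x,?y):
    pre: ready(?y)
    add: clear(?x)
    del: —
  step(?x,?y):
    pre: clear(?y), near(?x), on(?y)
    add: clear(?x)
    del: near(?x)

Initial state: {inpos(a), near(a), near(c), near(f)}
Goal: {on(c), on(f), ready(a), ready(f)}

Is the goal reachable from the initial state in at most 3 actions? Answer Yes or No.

Yes

1. free(f,f)  →  {inpos(a), near(a), near(c), near(f), on(f), ready(f)}
2. free(c,f)  →  {inpos(a), near(a), near(c), near(f), on(c), on(f), ready(c), ready(f)}
3. free(a,f)  →  {inpos(a), near(a), near(c), near(f), on(a), on(c), on(f), ready(a), ready(c), ready(f)}
optimal plan length = 3; 3 ≤ 3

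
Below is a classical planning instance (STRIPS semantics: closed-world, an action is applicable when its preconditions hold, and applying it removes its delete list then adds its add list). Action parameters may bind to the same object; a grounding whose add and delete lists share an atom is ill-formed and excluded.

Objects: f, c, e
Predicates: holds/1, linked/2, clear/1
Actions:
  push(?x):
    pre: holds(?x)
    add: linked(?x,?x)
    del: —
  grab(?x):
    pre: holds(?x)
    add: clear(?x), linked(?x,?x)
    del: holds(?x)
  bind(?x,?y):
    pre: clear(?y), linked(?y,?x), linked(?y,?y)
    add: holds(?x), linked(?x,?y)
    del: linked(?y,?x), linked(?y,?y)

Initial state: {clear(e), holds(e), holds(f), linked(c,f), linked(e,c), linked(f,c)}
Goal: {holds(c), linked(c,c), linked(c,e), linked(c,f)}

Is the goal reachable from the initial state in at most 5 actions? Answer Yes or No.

1. push(e)  →  {clear(e), holds(e), holds(f), linked(c,f), linked(e,c), linked(e,e), linked(f,c)}
2. bind(c,e)  →  {clear(e), holds(c), holds(e), holds(f), linked(c,e), linked(c,f), linked(f,c)}
3. push(c)  →  {clear(e), holds(c), holds(e), holds(f), linked(c,c), linked(c,e), linked(c,f), linked(f,c)}
optimal plan length = 3; 3 ≤ 5

Yes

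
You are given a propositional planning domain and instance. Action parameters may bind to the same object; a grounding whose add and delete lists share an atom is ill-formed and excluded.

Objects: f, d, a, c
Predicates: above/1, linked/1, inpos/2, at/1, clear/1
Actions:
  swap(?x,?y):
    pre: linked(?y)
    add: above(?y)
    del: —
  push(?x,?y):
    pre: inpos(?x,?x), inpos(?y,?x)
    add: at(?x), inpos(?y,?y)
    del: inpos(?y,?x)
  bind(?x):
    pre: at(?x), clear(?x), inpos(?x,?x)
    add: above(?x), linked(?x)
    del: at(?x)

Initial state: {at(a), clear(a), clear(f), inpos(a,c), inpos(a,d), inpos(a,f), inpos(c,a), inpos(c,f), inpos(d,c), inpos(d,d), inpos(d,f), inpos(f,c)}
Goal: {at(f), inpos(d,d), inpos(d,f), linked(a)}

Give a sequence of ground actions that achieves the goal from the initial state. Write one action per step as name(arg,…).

1. push(d,a)  →  {at(a), at(d), clear(a), clear(f), inpos(a,a), inpos(a,c), inpos(a,f), inpos(c,a), inpos(c,f), inpos(d,c), inpos(d,d), inpos(d,f), inpos(f,c)}
2. push(a,c)  →  {at(a), at(d), clear(a), clear(f), inpos(a,a), inpos(a,c), inpos(a,f), inpos(c,c), inpos(c,f), inpos(d,c), inpos(d,d), inpos(d,f), inpos(f,c)}
3. push(c,f)  →  {at(a), at(c), at(d), clear(a), clear(f), inpos(a,a), inpos(a,c), inpos(a,f), inpos(c,c), inpos(c,f), inpos(d,c), inpos(d,d), inpos(d,f), inpos(f,f)}
4. push(f,a)  →  {at(a), at(c), at(d), at(f), clear(a), clear(f), inpos(a,a), inpos(a,c), inpos(c,c), inpos(c,f), inpos(d,c), inpos(d,d), inpos(d,f), inpos(f,f)}
5. bind(a)  →  {above(a), at(c), at(d), at(f), clear(a), clear(f), inpos(a,a), inpos(a,c), inpos(c,c), inpos(c,f), inpos(d,c), inpos(d,d), inpos(d,f), inpos(f,f), linked(a)}

push(d,a); push(a,c); push(c,f); push(f,a); bind(a)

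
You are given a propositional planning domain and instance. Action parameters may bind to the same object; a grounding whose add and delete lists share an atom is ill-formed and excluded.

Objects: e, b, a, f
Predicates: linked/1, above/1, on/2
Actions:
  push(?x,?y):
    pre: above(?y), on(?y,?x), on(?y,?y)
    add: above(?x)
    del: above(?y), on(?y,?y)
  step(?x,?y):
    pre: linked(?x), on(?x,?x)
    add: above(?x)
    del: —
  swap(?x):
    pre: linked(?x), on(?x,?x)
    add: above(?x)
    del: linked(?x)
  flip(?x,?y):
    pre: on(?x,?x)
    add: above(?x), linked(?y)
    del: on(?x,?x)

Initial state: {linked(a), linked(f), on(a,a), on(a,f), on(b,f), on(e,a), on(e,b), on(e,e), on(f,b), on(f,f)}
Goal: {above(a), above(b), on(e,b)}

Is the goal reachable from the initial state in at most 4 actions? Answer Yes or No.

1. step(a,e)  →  {above(a), linked(a), linked(f), on(a,a), on(a,f), on(b,f), on(e,a), on(e,b), on(e,e), on(f,b), on(f,f)}
2. step(f,e)  →  {above(a), above(f), linked(a), linked(f), on(a,a), on(a,f), on(b,f), on(e,a), on(e,b), on(e,e), on(f,b), on(f,f)}
3. push(b,f)  →  {above(a), above(b), linked(a), linked(f), on(a,a), on(a,f), on(b,f), on(e,a), on(e,b), on(e,e), on(f,b)}
optimal plan length = 3; 3 ≤ 4

Yes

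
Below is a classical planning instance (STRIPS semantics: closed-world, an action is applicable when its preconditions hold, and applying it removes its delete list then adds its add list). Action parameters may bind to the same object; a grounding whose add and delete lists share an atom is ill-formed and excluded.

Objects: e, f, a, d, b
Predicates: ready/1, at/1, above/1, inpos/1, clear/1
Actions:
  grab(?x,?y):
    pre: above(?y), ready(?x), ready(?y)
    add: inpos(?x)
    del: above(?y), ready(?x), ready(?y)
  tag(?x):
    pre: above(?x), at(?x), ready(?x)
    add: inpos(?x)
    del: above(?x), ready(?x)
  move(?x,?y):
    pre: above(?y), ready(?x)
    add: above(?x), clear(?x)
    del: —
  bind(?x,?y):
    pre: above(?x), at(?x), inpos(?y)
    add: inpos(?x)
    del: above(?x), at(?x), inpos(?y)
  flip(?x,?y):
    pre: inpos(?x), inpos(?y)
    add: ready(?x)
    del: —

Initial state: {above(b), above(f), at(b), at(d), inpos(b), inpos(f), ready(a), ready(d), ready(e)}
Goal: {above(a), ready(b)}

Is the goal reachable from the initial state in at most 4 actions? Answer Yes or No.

Yes

1. move(a,f)  →  {above(a), above(b), above(f), at(b), at(d), clear(a), inpos(b), inpos(f), ready(a), ready(d), ready(e)}
2. flip(b,f)  →  {above(a), above(b), above(f), at(b), at(d), clear(a), inpos(b), inpos(f), ready(a), ready(b), ready(d), ready(e)}
optimal plan length = 2; 2 ≤ 4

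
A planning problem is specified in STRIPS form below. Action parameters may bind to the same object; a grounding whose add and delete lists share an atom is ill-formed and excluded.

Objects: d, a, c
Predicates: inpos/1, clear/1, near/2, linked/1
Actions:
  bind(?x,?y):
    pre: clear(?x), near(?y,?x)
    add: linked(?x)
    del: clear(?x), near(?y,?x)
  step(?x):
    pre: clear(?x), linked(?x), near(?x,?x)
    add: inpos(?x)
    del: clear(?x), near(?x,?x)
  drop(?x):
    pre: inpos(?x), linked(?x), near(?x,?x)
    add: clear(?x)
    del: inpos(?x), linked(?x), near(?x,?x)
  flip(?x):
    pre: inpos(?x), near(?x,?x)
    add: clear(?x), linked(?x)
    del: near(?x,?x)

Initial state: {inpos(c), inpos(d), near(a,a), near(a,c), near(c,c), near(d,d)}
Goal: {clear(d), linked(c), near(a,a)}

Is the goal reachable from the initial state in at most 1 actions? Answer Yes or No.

1. flip(d)  →  {clear(d), inpos(c), inpos(d), linked(d), near(a,a), near(a,c), near(c,c)}
2. flip(c)  →  {clear(c), clear(d), inpos(c), inpos(d), linked(c), linked(d), near(a,a), near(a,c)}
optimal plan length = 2; 2 > 1

No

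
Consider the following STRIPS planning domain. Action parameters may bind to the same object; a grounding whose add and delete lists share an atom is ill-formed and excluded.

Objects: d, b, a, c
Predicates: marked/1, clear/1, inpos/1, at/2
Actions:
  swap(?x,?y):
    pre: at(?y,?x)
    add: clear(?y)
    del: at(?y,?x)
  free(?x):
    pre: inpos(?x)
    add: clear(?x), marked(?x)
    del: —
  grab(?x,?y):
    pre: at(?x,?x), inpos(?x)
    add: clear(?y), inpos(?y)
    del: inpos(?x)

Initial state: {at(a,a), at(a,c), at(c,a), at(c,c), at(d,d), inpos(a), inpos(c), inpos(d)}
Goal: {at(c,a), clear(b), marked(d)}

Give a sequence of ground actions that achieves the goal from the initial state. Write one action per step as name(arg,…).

1. free(d)  →  {at(a,a), at(a,c), at(c,a), at(c,c), at(d,d), clear(d), inpos(a), inpos(c), inpos(d), marked(d)}
2. grab(d,b)  →  {at(a,a), at(a,c), at(c,a), at(c,c), at(d,d), clear(b), clear(d), inpos(a), inpos(b), inpos(c), marked(d)}

free(d); grab(d,b)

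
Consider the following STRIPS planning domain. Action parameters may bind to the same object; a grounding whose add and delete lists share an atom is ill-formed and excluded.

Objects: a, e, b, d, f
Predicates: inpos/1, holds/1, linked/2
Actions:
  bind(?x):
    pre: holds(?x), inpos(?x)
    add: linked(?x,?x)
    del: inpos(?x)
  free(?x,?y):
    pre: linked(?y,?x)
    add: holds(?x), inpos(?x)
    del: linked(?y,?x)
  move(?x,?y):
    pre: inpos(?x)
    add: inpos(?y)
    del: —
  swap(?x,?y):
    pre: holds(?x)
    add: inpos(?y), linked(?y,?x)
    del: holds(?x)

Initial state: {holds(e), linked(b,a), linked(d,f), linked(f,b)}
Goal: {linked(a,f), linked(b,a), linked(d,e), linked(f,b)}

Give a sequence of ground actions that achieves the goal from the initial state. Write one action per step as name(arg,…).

1. free(f,d)  →  {holds(e), holds(f), inpos(f), linked(b,a), linked(f,b)}
2. swap(e,d)  →  {holds(f), inpos(d), inpos(f), linked(b,a), linked(d,e), linked(f,b)}
3. swap(f,a)  →  {inpos(a), inpos(d), inpos(f), linked(a,f), linked(b,a), linked(d,e), linked(f,b)}

free(f,d); swap(e,d); swap(f,a)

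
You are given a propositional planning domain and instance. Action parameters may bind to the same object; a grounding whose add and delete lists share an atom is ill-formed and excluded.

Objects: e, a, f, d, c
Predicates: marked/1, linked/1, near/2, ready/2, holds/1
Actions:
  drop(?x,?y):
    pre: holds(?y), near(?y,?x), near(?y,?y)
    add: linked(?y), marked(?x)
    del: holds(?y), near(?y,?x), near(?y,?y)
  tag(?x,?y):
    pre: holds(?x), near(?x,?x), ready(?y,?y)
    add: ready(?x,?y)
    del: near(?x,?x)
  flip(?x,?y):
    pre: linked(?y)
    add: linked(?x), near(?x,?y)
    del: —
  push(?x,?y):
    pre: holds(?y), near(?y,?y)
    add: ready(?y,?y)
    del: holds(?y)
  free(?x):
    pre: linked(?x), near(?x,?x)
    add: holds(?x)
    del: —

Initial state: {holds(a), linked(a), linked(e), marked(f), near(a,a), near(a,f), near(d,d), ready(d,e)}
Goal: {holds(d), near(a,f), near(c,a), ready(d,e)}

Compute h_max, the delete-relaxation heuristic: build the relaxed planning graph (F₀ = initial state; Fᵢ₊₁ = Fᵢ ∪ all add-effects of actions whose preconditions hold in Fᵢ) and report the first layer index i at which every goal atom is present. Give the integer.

2

F0 = init (8 atoms)
F1 = F0 ∪ {linked(c), linked(d), linked(f), marked(a), near(a,e), near(c,a), near(c,e), near(d,a), near(d,e), near(e,a), near(e,e), near(f,a), near(f,e), ready(a,a)}  (22 atoms)
F2 = F1 ∪ {holds(d), holds(e), marked(e), near(a,c), near(a,d), near(c,c), near(c,d), near(c,f), near(d,c), near(d,f), near(e,c), near(e,d), near(e,f), near(f,c), near(f,d), near(f,f)}  (38 atoms)
goal ⊆ F2  ⇒  h_max = 2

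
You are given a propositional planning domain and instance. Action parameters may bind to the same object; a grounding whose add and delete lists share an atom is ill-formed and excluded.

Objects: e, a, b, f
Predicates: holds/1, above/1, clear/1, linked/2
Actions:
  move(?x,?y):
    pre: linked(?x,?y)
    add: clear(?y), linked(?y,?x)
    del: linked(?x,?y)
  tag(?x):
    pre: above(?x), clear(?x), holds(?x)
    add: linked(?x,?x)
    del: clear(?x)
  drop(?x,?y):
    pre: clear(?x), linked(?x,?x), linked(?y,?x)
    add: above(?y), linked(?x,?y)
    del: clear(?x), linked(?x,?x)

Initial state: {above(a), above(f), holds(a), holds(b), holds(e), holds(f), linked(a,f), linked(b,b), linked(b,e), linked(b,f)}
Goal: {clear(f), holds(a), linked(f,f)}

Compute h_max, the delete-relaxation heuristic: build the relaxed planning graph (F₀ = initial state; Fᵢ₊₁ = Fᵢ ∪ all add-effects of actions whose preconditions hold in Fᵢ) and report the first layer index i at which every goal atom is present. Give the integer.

F0 = init (10 atoms)
F1 = F0 ∪ {clear(e), clear(f), linked(e,b), linked(f,a), linked(f,b)}  (15 atoms)
F2 = F1 ∪ {clear(a), clear(b), linked(f,f)}  (18 atoms)
goal ⊆ F2  ⇒  h_max = 2

2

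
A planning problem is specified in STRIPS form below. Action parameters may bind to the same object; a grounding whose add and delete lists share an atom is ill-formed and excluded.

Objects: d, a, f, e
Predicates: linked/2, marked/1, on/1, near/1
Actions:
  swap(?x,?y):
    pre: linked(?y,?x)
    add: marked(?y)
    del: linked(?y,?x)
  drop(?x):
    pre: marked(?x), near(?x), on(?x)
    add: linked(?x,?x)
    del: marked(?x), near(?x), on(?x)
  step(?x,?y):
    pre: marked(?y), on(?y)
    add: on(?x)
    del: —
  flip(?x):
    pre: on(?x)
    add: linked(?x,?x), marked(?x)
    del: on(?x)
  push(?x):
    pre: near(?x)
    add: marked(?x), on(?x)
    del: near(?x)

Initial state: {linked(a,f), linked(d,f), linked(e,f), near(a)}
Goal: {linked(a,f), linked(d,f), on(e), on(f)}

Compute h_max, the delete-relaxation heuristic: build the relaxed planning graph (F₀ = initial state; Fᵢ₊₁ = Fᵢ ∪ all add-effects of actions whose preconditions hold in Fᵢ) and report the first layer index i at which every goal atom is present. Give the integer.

2

F0 = init (4 atoms)
F1 = F0 ∪ {marked(a), marked(d), marked(e), on(a)}  (8 atoms)
F2 = F1 ∪ {linked(a,a), on(d), on(e), on(f)}  (12 atoms)
goal ⊆ F2  ⇒  h_max = 2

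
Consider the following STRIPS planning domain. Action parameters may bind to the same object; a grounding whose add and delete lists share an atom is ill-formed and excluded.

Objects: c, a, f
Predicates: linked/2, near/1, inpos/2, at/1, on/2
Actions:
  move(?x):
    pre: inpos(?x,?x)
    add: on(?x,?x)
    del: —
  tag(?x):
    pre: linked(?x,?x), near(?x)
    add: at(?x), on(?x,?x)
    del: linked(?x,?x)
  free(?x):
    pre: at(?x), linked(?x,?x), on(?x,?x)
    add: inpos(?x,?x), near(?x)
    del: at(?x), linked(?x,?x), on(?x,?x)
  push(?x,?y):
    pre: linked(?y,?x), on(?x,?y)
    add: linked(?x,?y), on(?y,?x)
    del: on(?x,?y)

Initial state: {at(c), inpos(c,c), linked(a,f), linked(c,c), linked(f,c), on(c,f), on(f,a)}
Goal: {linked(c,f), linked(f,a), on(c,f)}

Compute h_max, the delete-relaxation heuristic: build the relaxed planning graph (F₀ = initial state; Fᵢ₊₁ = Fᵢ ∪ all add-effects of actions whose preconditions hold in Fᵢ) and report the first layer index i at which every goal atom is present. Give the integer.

1

F0 = init (7 atoms)
F1 = F0 ∪ {linked(c,f), linked(f,a), on(a,f), on(c,c), on(f,c)}  (12 atoms)
goal ⊆ F1  ⇒  h_max = 1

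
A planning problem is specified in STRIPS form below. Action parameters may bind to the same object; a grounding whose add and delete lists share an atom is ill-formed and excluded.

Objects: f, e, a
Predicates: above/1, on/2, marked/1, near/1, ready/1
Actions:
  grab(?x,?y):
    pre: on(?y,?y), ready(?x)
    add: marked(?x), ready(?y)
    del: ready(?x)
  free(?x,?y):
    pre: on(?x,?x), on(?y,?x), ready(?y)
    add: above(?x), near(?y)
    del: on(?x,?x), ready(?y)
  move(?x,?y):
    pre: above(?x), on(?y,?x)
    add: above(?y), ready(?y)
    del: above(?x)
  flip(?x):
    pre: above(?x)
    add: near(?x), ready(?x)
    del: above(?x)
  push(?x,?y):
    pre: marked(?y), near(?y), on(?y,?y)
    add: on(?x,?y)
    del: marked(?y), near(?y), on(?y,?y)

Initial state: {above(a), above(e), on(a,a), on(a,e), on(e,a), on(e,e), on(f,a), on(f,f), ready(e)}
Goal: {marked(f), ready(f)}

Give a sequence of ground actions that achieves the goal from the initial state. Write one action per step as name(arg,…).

1. grab(e,f)  →  {above(a), above(e), marked(e), on(a,a), on(a,e), on(e,a), on(e,e), on(f,a), on(f,f), ready(f)}
2. grab(f,e)  →  {above(a), above(e), marked(e), marked(f), on(a,a), on(a,e), on(e,a), on(e,e), on(f,a), on(f,f), ready(e)}
3. grab(e,f)  →  {above(a), above(e), marked(e), marked(f), on(a,a), on(a,e), on(e,a), on(e,e), on(f,a), on(f,f), ready(f)}

grab(e,f); grab(f,e); grab(e,f)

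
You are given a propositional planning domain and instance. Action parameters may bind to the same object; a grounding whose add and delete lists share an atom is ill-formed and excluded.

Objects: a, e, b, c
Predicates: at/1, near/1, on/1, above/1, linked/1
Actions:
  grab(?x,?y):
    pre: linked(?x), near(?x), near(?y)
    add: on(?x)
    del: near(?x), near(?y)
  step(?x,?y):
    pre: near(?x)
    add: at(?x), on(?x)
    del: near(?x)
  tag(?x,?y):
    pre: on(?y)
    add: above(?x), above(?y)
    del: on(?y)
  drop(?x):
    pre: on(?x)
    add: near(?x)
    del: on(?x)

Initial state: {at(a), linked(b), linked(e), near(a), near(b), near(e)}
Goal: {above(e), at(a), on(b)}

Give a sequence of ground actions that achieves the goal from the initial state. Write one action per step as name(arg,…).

1. grab(e,a)  →  {at(a), linked(b), linked(e), near(b), on(e)}
2. grab(b,b)  →  {at(a), linked(b), linked(e), on(b), on(e)}
3. tag(a,e)  →  {above(a), above(e), at(a), linked(b), linked(e), on(b)}

grab(e,a); grab(b,b); tag(a,e)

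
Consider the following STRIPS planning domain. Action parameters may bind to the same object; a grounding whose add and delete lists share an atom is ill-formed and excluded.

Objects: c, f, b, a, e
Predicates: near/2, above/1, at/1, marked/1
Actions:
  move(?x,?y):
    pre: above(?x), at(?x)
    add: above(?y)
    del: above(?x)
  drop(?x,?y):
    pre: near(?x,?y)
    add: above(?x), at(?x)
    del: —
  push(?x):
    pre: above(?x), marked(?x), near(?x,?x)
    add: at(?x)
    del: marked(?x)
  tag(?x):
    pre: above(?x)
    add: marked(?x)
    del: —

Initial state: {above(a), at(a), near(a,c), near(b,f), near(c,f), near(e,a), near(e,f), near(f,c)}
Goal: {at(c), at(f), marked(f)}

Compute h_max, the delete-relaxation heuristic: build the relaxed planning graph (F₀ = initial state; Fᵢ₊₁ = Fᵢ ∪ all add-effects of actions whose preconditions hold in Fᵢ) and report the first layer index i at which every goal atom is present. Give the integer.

2

F0 = init (8 atoms)
F1 = F0 ∪ {above(b), above(c), above(e), above(f), at(b), at(c), at(e), at(f), marked(a)}  (17 atoms)
F2 = F1 ∪ {marked(b), marked(c), marked(e), marked(f)}  (21 atoms)
goal ⊆ F2  ⇒  h_max = 2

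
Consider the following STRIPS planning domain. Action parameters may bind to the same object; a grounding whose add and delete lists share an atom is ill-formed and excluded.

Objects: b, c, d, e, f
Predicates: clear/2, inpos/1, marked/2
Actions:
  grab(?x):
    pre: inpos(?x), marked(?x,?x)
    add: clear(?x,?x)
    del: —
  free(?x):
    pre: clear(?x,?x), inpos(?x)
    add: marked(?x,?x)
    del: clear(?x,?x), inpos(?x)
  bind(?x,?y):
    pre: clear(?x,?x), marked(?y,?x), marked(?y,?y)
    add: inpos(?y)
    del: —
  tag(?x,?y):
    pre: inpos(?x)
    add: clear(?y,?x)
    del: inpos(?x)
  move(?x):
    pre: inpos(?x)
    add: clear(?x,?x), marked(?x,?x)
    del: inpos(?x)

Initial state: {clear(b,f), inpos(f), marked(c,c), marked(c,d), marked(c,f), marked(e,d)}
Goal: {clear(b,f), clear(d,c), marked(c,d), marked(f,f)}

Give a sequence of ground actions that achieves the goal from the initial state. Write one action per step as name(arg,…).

1. move(f)  →  {clear(b,f), clear(f,f), marked(c,c), marked(c,d), marked(c,f), marked(e,d), marked(f,f)}
2. bind(f,c)  →  {clear(b,f), clear(f,f), inpos(c), marked(c,c), marked(c,d), marked(c,f), marked(e,d), marked(f,f)}
3. tag(c,d)  →  {clear(b,f), clear(d,c), clear(f,f), marked(c,c), marked(c,d), marked(c,f), marked(e,d), marked(f,f)}

move(f); bind(f,c); tag(c,d)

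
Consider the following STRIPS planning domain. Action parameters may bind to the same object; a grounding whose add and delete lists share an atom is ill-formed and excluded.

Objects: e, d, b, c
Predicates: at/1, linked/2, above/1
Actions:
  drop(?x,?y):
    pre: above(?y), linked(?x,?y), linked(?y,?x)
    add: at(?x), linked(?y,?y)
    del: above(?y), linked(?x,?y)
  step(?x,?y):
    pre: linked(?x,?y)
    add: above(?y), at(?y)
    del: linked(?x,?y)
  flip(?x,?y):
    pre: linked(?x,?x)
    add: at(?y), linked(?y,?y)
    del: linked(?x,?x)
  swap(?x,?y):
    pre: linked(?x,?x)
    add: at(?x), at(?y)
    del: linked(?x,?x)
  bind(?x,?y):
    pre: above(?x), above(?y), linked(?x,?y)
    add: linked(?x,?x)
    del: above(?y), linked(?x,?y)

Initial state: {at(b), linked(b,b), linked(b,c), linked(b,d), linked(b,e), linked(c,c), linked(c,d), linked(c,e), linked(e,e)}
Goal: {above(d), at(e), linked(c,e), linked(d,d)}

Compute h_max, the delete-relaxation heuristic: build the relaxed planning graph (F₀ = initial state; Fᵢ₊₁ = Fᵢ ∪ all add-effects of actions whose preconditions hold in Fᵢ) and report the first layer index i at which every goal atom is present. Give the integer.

1

F0 = init (9 atoms)
F1 = F0 ∪ {above(b), above(c), above(d), above(e), at(c), at(d), at(e), linked(d,d)}  (17 atoms)
goal ⊆ F1  ⇒  h_max = 1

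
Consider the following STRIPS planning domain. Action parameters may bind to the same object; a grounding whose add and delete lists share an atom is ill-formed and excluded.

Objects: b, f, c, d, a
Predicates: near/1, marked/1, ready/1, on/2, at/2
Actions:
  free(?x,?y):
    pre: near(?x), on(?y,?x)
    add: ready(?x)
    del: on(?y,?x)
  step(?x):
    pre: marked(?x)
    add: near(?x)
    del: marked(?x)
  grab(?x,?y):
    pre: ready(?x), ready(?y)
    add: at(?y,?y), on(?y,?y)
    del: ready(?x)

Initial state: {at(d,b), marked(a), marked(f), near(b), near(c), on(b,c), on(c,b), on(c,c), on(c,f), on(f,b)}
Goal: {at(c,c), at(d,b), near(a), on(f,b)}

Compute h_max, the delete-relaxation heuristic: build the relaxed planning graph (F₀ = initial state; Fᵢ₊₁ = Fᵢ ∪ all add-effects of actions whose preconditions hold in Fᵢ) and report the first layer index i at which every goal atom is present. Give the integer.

2

F0 = init (10 atoms)
F1 = F0 ∪ {near(a), near(f), ready(b), ready(c)}  (14 atoms)
F2 = F1 ∪ {at(b,b), at(c,c), on(b,b), ready(f)}  (18 atoms)
goal ⊆ F2  ⇒  h_max = 2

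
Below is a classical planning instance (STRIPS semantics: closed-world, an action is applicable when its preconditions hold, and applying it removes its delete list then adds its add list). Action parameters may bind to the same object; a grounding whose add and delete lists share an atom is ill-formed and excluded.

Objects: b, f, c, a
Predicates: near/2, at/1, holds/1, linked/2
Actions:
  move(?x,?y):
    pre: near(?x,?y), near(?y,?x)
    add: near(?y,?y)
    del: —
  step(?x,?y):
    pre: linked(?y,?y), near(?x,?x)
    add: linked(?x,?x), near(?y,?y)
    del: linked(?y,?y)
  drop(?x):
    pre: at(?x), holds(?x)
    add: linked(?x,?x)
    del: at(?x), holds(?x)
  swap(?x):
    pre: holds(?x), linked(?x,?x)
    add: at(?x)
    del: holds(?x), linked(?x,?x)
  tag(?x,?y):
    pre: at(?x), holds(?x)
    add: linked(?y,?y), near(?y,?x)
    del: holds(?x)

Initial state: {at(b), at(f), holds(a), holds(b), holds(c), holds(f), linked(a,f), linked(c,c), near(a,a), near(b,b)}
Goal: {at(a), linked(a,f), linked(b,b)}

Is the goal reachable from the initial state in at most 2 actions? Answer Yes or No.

1. step(b,c)  →  {at(b), at(f), holds(a), holds(b), holds(c), holds(f), linked(a,f), linked(b,b), near(a,a), near(b,b), near(c,c)}
2. tag(b,a)  →  {at(b), at(f), holds(a), holds(c), holds(f), linked(a,a), linked(a,f), linked(b,b), near(a,a), near(a,b), near(b,b), near(c,c)}
3. swap(a)  →  {at(a), at(b), at(f), holds(c), holds(f), linked(a,f), linked(b,b), near(a,a), near(a,b), near(b,b), near(c,c)}
optimal plan length = 3; 3 > 2

No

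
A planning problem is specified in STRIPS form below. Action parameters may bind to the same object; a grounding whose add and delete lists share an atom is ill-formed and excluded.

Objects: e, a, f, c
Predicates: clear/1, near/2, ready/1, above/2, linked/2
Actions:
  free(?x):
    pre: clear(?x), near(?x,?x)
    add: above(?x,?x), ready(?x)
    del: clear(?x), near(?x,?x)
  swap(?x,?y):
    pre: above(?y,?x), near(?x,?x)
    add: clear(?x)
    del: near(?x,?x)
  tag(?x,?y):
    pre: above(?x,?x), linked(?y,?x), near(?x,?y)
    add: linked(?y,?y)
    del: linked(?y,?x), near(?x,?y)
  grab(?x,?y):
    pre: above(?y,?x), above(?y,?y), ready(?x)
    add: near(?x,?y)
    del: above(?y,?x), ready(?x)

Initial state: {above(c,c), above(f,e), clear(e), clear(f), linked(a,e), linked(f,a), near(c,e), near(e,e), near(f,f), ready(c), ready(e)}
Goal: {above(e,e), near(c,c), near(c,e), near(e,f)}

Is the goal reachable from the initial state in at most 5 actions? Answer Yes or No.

Yes

1. free(e)  →  {above(c,c), above(e,e), above(f,e), clear(f), linked(a,e), linked(f,a), near(c,e), near(f,f), ready(c), ready(e)}
2. free(f)  →  {above(c,c), above(e,e), above(f,e), above(f,f), linked(a,e), linked(f,a), near(c,e), ready(c), ready(e), ready(f)}
3. grab(e,f)  →  {above(c,c), above(e,e), above(f,f), linked(a,e), linked(f,a), near(c,e), near(e,f), ready(c), ready(f)}
4. grab(c,c)  →  {above(e,e), above(f,f), linked(a,e), linked(f,a), near(c,c), near(c,e), near(e,f), ready(f)}
optimal plan length = 4; 4 ≤ 5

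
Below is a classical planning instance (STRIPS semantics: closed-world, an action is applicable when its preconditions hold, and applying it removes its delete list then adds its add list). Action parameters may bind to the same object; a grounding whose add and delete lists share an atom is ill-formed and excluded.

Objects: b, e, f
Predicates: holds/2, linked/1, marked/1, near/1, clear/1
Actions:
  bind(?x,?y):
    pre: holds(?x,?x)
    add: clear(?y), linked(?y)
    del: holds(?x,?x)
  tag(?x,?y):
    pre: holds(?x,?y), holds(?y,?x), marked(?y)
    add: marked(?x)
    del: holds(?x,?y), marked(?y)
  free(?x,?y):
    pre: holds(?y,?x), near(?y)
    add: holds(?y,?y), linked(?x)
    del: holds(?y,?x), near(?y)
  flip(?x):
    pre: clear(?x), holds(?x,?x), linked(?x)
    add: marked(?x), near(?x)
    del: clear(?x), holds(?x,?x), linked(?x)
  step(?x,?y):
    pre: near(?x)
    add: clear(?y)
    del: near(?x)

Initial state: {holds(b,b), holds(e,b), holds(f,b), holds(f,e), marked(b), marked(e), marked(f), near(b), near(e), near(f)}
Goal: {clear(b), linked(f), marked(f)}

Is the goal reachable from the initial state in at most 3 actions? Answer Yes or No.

1. bind(b,f)  →  {clear(f), holds(e,b), holds(f,b), holds(f,e), linked(f), marked(b), marked(e), marked(f), near(b), near(e), near(f)}
2. step(b,b)  →  {clear(b), clear(f), holds(e,b), holds(f,b), holds(f,e), linked(f), marked(b), marked(e), marked(f), near(e), near(f)}
optimal plan length = 2; 2 ≤ 3

Yes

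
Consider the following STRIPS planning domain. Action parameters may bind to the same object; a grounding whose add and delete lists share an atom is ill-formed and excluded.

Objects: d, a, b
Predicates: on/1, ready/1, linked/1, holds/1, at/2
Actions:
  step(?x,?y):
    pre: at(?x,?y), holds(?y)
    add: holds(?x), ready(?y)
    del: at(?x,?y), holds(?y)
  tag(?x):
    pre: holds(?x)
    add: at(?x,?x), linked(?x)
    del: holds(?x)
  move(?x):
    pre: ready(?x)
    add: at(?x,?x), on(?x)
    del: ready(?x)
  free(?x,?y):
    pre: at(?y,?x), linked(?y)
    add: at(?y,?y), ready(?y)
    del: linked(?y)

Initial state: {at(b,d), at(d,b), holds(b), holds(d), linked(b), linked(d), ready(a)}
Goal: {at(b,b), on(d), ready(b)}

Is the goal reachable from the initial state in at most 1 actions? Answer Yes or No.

No

1. free(d,b)  →  {at(b,b), at(b,d), at(d,b), holds(b), holds(d), linked(d), ready(a), ready(b)}
2. step(b,d)  →  {at(b,b), at(d,b), holds(b), linked(d), ready(a), ready(b), ready(d)}
3. move(d)  →  {at(b,b), at(d,b), at(d,d), holds(b), linked(d), on(d), ready(a), ready(b)}
optimal plan length = 3; 3 > 1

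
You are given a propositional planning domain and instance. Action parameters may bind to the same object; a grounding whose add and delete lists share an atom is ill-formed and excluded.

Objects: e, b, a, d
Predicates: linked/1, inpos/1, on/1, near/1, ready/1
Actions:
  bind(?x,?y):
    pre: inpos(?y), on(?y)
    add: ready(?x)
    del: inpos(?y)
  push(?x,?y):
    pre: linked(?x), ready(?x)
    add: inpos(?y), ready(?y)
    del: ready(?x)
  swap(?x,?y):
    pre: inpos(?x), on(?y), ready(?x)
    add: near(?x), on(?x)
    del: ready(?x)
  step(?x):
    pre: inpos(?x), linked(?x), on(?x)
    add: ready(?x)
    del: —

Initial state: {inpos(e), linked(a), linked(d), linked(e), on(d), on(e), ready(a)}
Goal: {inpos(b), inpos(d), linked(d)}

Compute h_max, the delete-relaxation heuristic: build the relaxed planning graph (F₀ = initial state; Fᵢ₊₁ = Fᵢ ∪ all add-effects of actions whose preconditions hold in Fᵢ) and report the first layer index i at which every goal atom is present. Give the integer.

F0 = init (7 atoms)
F1 = F0 ∪ {inpos(b), inpos(d), ready(b), ready(d), ready(e)}  (12 atoms)
goal ⊆ F1  ⇒  h_max = 1

1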